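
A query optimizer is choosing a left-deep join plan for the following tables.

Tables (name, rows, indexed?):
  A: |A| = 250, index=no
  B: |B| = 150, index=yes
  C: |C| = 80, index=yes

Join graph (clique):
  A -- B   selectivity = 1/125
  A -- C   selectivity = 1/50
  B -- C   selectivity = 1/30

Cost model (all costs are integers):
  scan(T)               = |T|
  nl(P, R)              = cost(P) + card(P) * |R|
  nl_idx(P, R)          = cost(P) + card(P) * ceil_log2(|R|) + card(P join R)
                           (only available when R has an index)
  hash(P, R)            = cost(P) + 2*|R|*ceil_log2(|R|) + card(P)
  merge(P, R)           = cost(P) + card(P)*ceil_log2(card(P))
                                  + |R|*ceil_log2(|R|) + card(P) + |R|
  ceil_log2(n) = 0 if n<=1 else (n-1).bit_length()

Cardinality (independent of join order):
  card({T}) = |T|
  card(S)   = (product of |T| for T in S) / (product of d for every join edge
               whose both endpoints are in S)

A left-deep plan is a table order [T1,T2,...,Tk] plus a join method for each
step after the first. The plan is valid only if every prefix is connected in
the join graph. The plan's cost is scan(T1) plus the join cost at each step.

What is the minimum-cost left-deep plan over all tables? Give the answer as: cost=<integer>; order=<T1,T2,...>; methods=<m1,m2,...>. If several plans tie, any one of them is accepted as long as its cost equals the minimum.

Selinger DP (subsets sized 1..n):
  {A}: scan cost=250, card=250
  {B}: scan cost=150, card=150
  {C}: scan cost=80, card=80
  {AB}: card=300; try (B,nl_idx)→2550, (B,hash)→2900, (A,merge)→3750, (B,merge)→3850, (A,hash)→4300, (A,nl)→37650 …(+1); best=2550 via (B,nl_idx)
  {AC}: card=400; try (C,hash)→1620, (C,nl_idx)→2400, (A,merge)→2970, (C,merge)→3140, (A,hash)→4160, (A,nl)→20080 …(+1); best=1620 via (C,hash)
  {BC}: card=400; try (B,nl_idx)→1120, (C,hash)→1420, (C,nl_idx)→1600, (B,merge)→2070, (C,merge)→2140, (B,hash)→2560 …(+2); best=1120 via (B,nl_idx)
  {ABC}: card=16; try (C,hash)→3970, (B,hash)→4420, (C,nl_idx)→4666, (B,nl_idx)→4836, (A,hash)→5520, (C,merge)→6190 …(+5); best=3970 via (C,hash)

cost=3970; order=A,B,C; methods=nl_idx,hash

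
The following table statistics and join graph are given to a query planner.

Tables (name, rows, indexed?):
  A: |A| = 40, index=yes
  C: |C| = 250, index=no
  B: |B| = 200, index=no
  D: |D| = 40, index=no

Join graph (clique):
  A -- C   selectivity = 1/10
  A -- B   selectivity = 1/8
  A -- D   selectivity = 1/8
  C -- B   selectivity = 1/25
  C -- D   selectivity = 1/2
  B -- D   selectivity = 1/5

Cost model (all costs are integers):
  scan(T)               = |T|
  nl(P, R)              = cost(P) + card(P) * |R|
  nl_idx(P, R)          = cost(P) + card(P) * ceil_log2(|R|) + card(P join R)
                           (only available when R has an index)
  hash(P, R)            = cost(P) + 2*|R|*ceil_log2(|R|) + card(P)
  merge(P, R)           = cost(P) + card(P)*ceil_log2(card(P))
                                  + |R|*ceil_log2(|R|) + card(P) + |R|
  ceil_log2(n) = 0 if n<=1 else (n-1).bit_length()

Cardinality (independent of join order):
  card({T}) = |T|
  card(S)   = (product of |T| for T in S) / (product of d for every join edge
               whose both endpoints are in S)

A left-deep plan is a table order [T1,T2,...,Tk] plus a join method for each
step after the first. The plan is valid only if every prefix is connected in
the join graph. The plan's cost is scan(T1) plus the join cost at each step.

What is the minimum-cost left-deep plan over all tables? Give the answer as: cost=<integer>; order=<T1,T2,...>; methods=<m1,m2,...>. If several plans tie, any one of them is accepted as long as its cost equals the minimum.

cost=6660; order=C,A,B,D; methods=hash,hash,hash

Selinger DP (subsets sized 1..n):
  {A}: scan cost=40, card=40
  {C}: scan cost=250, card=250
  {B}: scan cost=200, card=200
  {D}: scan cost=40, card=40
  {AC}: card=1000; try (A,hash)→980, (C,merge)→2570, (A,nl_idx)→2750, (A,merge)→2780, (C,hash)→4080, (C,nl)→10040 …(+1); best=980 via (A,hash)
  {AB}: card=1000; try (A,hash)→880, (B,merge)→2120, (A,merge)→2280, (A,nl_idx)→2400, (B,hash)→3280, (B,nl)→8040 …(+1); best=880 via (A,hash)
  {AD}: card=200; try (A,nl_idx)→480, (D,hash)→560, (A,hash)→560, (D,merge)→600, (A,merge)→600, (D,nl)→1640 …(+1); best=480 via (A,nl_idx)
  {BC}: card=2000; try (B,hash)→3700, (C,merge)→4250, (B,merge)→4300, (C,hash)→4400, (C,nl)→50200, (B,nl)→50250; best=3700 via (B,hash)
  {CD}: card=5000; try (D,hash)→980, (C,merge)→2570, (D,merge)→2780, (C,hash)→4080, (C,nl)→10040, (D,nl)→10250; best=980 via (D,hash)
  {BD}: card=1600; try (D,hash)→880, (B,merge)→2120, (D,merge)→2280, (B,hash)→3280, (B,nl)→8040, (D,nl)→8200; best=880 via (D,hash)
  {ABC}: card=1000; try (B,hash)→5180, (C,hash)→5880, (A,hash)→6180, (B,merge)→13780, (C,merge)→14130, (A,nl_idx)→16700 …(+4); best=5180 via (B,hash)
  {ACD}: card=2500; try (D,hash)→2460, (C,merge)→4530, (C,hash)→4680, (A,hash)→6460, (D,merge)→12260, (A,nl_idx)→33480 …(+4); best=2460 via (D,hash)
  {ABD}: card=1000; try (D,hash)→2360, (A,hash)→2960, (B,hash)→3880, (B,merge)→4080, (A,nl_idx)→11480, (D,merge)→12160 …(+4); best=2360 via (D,hash)
  {BCD}: card=8000; try (D,hash)→6180, (C,hash)→6480, (B,hash)→9180, (C,merge)→22330, (D,merge)→27980, (B,merge)→72780 …(+3); best=6180 via (D,hash)
  {ABCD}: card=500; try (D,hash)→6660, (C,hash)→7360, (B,hash)→8160, (A,hash)→14660, (C,merge)→15610, (D,merge)→16460 …(+7); best=6660 via (D,hash)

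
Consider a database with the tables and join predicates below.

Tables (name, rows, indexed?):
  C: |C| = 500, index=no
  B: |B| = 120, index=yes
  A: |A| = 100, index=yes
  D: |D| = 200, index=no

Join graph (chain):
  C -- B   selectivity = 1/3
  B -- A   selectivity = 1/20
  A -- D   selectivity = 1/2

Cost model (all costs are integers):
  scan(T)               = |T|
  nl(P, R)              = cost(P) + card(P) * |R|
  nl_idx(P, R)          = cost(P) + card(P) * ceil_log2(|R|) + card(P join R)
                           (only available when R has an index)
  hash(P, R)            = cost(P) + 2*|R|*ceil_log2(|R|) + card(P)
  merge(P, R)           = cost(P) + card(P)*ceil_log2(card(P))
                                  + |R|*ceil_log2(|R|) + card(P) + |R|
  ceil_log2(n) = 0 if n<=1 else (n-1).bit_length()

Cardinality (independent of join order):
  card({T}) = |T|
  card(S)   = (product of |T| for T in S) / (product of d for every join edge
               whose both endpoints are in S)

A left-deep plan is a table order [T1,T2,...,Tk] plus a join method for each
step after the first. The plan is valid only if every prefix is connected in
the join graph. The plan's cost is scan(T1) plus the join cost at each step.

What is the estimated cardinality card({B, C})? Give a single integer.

20000

Tables in S: B(120), C(500)
Edges inside S: C-B(d=3)
numerator = 120 * 500 = 60000
denominator = 3 = 3
card(S) = 60000 / 3 = 20000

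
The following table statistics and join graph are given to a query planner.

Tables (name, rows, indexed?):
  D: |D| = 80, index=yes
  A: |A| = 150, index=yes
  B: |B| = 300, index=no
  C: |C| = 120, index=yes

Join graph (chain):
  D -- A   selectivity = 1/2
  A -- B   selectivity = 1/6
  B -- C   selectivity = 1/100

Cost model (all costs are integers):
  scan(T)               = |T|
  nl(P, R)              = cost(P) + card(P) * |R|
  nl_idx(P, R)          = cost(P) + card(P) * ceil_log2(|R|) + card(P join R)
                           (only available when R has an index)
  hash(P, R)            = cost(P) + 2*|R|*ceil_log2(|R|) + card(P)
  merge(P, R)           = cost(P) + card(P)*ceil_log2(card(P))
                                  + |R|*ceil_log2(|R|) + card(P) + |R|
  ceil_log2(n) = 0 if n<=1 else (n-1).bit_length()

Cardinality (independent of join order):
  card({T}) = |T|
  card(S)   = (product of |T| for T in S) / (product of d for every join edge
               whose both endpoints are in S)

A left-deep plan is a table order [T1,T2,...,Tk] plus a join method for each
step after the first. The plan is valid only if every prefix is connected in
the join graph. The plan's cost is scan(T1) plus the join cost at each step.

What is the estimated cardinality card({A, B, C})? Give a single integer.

Tables in S: A(150), B(300), C(120)
Edges inside S: A-B(d=6), B-C(d=100)
numerator = 150 * 300 * 120 = 5400000
denominator = 6 * 100 = 600
card(S) = 5400000 / 600 = 9000

9000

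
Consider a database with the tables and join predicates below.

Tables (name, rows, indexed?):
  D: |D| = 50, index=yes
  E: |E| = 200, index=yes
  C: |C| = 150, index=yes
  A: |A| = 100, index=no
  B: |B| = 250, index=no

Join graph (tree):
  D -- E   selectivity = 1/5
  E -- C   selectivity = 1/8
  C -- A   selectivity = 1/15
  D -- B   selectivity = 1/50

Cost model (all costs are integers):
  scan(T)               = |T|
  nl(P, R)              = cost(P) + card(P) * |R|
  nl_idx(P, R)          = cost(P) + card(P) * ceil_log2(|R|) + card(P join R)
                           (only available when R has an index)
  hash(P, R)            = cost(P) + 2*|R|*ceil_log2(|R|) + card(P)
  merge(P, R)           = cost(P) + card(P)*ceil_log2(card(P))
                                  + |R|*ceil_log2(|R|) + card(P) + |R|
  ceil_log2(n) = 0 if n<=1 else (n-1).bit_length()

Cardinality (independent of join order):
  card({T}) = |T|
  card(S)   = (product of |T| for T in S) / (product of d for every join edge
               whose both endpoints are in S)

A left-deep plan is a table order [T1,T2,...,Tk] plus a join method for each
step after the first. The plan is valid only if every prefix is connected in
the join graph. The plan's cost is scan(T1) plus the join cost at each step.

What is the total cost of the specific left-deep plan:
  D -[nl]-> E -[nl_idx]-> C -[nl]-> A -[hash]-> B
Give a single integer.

4067550

step 1: scan D: cost=50, card=50
step 2: join E via nl
    card(P join E) = 50*200/(5) = 2000
    cost = 50 + 50*200 = 10050
step 3: join C via nl_idx
    card(P join C) = 2000*150/(8) = 37500
    cost = 10050 + 2000*8 + 37500 = 63550
step 4: join A via nl
    card(P join A) = 37500*100/(15) = 250000
    cost = 63550 + 37500*100 = 3813550
step 5: join B via hash
    card(P join B) = 250000*250/(50) = 1250000
    cost = 3813550 + 2*250*8 + 250000 = 4067550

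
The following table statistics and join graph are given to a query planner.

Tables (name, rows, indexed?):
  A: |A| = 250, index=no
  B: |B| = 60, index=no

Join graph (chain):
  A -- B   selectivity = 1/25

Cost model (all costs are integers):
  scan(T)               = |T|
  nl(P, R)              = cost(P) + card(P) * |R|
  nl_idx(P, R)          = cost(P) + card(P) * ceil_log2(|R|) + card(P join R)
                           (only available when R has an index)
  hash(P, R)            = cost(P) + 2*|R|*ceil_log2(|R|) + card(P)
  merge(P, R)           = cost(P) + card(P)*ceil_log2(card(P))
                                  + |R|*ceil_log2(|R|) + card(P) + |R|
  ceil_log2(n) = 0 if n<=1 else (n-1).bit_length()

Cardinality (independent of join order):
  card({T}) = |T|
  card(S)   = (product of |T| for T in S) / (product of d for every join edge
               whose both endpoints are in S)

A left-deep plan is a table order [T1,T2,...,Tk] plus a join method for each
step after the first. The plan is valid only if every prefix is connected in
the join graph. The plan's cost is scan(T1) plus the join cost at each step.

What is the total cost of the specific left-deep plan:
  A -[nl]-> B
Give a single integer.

15250

step 1: scan A: cost=250, card=250
step 2: join B via nl
    card(P join B) = 250*60/(25) = 600
    cost = 250 + 250*60 = 15250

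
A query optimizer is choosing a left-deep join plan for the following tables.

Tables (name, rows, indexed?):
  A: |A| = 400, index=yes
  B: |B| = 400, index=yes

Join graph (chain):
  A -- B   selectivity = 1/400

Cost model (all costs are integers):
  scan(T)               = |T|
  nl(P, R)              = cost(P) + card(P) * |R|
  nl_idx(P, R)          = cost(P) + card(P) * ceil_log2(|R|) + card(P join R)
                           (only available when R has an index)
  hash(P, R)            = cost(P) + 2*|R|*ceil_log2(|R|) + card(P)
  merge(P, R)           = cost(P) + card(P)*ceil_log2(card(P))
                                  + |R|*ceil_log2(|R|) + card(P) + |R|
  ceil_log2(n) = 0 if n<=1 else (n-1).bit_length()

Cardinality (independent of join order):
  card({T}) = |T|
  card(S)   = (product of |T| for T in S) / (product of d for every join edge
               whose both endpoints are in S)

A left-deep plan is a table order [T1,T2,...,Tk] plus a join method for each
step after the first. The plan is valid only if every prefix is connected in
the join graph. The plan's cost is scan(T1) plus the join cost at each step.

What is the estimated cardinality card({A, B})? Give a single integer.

400

Tables in S: A(400), B(400)
Edges inside S: A-B(d=400)
numerator = 400 * 400 = 160000
denominator = 400 = 400
card(S) = 160000 / 400 = 400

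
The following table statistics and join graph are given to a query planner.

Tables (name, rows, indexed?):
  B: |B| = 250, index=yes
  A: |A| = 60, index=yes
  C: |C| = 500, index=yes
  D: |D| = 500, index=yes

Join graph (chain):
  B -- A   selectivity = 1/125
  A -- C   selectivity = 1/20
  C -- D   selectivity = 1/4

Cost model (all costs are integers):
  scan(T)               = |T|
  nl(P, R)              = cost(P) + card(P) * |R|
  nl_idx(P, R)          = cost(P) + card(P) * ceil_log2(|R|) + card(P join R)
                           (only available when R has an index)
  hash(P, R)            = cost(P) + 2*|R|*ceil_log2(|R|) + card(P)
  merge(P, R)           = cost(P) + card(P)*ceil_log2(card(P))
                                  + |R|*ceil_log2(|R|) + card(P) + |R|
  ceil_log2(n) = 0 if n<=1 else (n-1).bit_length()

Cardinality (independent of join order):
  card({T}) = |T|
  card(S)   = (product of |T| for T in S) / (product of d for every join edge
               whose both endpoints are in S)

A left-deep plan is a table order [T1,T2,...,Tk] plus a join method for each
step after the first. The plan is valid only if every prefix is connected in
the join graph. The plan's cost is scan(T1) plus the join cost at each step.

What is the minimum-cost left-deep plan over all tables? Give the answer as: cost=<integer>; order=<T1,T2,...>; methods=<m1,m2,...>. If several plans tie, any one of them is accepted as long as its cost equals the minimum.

Selinger DP (subsets sized 1..n):
  {B}: scan cost=250, card=250
  {A}: scan cost=60, card=60
  {C}: scan cost=500, card=500
  {D}: scan cost=500, card=500
  {AB}: card=120; try (B,nl_idx)→660, (A,hash)→1220, (A,nl_idx)→1870, (B,merge)→2730, (A,merge)→2920, (B,hash)→4120 …(+2); best=660 via (B,nl_idx)
  {AC}: card=1500; try (A,hash)→1720, (C,nl_idx)→2100, (A,nl_idx)→5000, (C,merge)→5480, (A,merge)→5920, (C,hash)→9120 …(+2); best=1720 via (A,hash)
  {CD}: card=62500; try (D,hash)→10000, (C,hash)→10000, (D,merge)→10500, (C,merge)→10500, (D,nl_idx)→67500, (C,nl_idx)→67500 …(+2); best=10000 via (D,hash)
  {ABC}: card=3000; try (C,nl_idx)→4740, (C,merge)→6620, (B,hash)→7220, (C,hash)→9780, (B,nl_idx)→16720, (B,merge)→21970 …(+2); best=4740 via (C,nl_idx)
  {ACD}: card=187500; try (D,hash)→12220, (D,merge)→24720, (A,hash)→73220, (D,nl_idx)→202720, (A,nl_idx)→572500, (D,nl)→751720 …(+2); best=12220 via (D,hash)
  {ABCD}: card=375000; try (D,hash)→16740, (D,merge)→48740, (B,hash)→203720, (D,nl_idx)→406740, (D,nl)→1504740, (B,nl_idx)→1887220 …(+2); best=16740 via (D,hash)

cost=16740; order=A,B,C,D; methods=nl_idx,nl_idx,hash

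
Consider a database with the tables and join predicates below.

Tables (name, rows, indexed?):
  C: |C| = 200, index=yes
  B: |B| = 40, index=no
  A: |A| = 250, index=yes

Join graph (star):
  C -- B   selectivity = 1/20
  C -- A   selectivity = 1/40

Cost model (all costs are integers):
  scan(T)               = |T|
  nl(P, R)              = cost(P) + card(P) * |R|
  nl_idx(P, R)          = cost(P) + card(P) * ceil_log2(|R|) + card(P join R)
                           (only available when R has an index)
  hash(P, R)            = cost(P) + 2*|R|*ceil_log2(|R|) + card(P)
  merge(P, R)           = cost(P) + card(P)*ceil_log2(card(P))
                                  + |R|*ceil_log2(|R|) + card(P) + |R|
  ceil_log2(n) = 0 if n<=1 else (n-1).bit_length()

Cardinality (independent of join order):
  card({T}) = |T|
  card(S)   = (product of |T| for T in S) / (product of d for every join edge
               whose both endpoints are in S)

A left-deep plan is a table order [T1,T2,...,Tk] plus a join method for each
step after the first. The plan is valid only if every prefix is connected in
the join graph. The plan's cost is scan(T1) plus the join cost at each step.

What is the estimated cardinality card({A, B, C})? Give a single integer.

Tables in S: A(250), B(40), C(200)
Edges inside S: C-B(d=20), C-A(d=40)
numerator = 250 * 40 * 200 = 2000000
denominator = 20 * 40 = 800
card(S) = 2000000 / 800 = 2500

2500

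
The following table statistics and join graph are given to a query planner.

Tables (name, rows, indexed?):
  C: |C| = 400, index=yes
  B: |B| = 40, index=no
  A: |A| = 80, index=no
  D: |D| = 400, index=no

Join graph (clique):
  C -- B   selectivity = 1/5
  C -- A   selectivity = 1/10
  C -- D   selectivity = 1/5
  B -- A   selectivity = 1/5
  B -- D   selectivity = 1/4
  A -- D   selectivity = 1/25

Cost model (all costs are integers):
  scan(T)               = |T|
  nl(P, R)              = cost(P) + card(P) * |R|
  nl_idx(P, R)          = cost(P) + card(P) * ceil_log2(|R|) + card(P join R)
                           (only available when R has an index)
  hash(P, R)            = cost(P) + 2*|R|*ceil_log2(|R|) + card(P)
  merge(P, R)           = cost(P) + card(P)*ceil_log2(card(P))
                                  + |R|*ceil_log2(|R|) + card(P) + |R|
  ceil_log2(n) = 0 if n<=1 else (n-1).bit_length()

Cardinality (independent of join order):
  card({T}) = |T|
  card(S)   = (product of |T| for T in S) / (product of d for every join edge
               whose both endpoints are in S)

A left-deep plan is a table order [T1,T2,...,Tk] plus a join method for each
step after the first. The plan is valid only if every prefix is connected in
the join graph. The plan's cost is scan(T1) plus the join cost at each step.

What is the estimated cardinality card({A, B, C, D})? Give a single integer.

4096

Tables in S: A(80), B(40), C(400), D(400)
Edges inside S: C-B(d=5), C-A(d=10), C-D(d=5), B-A(d=5), B-D(d=4), A-D(d=25)
numerator = 80 * 40 * 400 * 400 = 512000000
denominator = 5 * 10 * 5 * 5 * 4 * 25 = 125000
card(S) = 512000000 / 125000 = 4096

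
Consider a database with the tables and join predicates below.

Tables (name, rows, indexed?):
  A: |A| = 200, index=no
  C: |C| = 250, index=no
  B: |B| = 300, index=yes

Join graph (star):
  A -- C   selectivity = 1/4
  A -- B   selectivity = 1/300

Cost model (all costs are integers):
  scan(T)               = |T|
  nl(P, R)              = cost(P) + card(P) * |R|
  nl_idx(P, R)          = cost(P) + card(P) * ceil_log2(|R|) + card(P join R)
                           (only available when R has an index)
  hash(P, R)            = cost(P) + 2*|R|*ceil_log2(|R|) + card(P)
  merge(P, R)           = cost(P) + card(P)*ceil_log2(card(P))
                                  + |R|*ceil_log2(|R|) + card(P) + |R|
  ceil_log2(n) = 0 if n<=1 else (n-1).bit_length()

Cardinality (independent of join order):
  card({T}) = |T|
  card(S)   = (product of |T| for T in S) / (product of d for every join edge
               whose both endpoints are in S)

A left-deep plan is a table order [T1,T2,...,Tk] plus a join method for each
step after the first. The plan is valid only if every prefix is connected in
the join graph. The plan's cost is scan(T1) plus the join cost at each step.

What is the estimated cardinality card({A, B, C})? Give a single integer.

12500

Tables in S: A(200), B(300), C(250)
Edges inside S: A-C(d=4), A-B(d=300)
numerator = 200 * 300 * 250 = 15000000
denominator = 4 * 300 = 1200
card(S) = 15000000 / 1200 = 12500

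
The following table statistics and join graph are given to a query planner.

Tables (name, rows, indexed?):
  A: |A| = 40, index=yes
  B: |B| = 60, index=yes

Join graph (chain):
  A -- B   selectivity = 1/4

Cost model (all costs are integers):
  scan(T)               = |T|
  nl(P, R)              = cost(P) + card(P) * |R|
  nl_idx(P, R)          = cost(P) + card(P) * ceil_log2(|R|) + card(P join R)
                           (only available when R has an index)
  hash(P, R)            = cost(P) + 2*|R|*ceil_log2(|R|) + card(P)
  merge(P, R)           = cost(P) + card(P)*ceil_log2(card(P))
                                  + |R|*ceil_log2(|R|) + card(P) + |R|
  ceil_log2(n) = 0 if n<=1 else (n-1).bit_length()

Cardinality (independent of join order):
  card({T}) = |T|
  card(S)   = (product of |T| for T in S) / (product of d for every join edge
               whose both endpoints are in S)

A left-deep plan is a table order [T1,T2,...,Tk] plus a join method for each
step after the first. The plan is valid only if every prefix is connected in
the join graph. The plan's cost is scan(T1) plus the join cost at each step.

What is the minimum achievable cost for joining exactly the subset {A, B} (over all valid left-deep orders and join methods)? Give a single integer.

600

Selinger DP over subsets of {A,B}:
  {A}: scan cost=40, card=40
  {B}: scan cost=60, card=60
  {AB}: card=600; try (A,hash)→600, (B,merge)→740, (A,merge)→760, (B,hash)→800, (B,nl_idx)→880, (A,nl_idx)→1020 …(+2); best=600 via (A,hash)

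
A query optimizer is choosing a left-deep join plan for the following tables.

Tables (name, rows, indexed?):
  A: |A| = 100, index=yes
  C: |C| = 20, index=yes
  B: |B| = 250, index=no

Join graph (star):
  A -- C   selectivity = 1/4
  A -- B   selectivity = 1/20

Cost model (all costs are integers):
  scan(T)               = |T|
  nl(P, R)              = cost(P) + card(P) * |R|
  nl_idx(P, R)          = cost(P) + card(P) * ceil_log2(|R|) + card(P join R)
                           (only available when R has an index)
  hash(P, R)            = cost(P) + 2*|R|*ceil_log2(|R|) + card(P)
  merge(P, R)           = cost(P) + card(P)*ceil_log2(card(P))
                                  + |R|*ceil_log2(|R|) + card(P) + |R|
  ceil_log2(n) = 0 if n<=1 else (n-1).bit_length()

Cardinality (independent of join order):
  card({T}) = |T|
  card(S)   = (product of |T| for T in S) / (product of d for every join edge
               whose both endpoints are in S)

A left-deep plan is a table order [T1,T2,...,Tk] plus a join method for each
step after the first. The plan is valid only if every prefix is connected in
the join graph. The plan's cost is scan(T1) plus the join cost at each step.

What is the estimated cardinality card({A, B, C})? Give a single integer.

Tables in S: A(100), B(250), C(20)
Edges inside S: A-C(d=4), A-B(d=20)
numerator = 100 * 250 * 20 = 500000
denominator = 4 * 20 = 80
card(S) = 500000 / 80 = 6250

6250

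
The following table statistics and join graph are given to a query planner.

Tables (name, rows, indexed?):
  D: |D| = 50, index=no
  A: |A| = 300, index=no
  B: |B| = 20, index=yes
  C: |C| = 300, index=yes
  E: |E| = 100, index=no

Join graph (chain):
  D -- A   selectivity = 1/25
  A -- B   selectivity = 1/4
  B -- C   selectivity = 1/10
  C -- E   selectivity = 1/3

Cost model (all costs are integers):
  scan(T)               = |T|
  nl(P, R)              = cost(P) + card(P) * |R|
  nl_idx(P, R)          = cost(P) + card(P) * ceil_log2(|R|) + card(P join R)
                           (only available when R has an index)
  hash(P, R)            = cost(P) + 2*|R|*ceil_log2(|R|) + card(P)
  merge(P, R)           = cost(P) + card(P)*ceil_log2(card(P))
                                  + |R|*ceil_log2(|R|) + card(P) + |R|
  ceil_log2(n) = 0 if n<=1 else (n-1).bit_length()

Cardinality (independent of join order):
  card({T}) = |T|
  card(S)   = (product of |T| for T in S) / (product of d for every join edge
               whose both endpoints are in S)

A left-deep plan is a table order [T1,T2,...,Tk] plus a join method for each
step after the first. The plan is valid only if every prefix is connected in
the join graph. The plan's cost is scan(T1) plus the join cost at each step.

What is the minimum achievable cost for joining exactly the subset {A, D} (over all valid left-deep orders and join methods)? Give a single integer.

1200

Selinger DP over subsets of {A,D}:
  {D}: scan cost=50, card=50
  {A}: scan cost=300, card=300
  {AD}: card=600; try (D,hash)→1200, (A,merge)→3400, (D,merge)→3650, (A,hash)→5500, (A,nl)→15050, (D,nl)→15300; best=1200 via (D,hash)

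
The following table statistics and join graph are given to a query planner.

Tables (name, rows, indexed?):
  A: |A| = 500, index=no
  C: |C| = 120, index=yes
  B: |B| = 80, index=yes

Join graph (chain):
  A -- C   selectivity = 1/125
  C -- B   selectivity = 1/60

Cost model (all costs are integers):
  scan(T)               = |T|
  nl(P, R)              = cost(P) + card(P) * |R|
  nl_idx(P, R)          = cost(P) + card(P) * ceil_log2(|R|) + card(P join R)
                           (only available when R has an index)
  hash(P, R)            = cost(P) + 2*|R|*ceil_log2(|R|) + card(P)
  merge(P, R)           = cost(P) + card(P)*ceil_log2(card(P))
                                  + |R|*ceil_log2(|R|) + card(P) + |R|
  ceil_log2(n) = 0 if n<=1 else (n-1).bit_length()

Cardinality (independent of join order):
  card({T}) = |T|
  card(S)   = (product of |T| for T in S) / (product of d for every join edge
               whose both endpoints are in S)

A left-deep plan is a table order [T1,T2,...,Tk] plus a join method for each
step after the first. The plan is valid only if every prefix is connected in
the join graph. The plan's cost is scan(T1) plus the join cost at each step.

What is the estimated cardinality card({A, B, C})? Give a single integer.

640

Tables in S: A(500), B(80), C(120)
Edges inside S: A-C(d=125), C-B(d=60)
numerator = 500 * 80 * 120 = 4800000
denominator = 125 * 60 = 7500
card(S) = 4800000 / 7500 = 640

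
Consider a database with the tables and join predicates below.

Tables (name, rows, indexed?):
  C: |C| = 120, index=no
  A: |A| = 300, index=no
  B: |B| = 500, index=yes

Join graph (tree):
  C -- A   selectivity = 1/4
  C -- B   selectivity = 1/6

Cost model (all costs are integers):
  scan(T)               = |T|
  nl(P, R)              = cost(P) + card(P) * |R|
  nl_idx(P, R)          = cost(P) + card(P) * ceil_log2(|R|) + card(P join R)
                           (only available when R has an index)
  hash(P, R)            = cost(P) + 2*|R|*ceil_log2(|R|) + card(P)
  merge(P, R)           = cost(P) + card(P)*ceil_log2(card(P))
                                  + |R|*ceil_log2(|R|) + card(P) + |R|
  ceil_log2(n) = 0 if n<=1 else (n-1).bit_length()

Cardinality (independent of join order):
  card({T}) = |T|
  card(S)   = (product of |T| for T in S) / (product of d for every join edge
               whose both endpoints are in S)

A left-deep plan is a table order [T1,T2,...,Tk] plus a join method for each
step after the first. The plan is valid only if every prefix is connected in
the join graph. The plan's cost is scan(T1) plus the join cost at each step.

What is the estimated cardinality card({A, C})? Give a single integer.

9000

Tables in S: A(300), C(120)
Edges inside S: C-A(d=4)
numerator = 300 * 120 = 36000
denominator = 4 = 4
card(S) = 36000 / 4 = 9000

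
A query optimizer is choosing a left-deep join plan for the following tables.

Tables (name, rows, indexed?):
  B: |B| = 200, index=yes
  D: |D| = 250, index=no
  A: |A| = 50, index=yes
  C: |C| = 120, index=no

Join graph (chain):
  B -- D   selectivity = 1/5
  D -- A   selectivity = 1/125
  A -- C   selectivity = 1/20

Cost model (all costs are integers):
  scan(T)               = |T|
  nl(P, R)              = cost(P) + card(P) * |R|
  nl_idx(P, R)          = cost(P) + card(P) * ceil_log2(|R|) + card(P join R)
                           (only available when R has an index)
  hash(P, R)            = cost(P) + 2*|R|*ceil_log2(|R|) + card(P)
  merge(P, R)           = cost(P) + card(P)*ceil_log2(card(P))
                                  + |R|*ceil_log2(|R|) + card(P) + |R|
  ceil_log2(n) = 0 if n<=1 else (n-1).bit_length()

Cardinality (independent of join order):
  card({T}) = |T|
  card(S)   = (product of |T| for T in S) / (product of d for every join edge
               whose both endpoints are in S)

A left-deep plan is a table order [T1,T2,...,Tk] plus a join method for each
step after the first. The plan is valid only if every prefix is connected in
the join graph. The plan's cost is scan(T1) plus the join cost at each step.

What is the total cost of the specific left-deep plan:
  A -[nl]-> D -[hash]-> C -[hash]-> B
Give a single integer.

step 1: scan A: cost=50, card=50
step 2: join D via nl
    card(P join D) = 50*250/(125) = 100
    cost = 50 + 50*250 = 12550
step 3: join C via hash
    card(P join C) = 100*120/(20) = 600
    cost = 12550 + 2*120*7 + 100 = 14330
step 4: join B via hash
    card(P join B) = 600*200/(5) = 24000
    cost = 14330 + 2*200*8 + 600 = 18130

18130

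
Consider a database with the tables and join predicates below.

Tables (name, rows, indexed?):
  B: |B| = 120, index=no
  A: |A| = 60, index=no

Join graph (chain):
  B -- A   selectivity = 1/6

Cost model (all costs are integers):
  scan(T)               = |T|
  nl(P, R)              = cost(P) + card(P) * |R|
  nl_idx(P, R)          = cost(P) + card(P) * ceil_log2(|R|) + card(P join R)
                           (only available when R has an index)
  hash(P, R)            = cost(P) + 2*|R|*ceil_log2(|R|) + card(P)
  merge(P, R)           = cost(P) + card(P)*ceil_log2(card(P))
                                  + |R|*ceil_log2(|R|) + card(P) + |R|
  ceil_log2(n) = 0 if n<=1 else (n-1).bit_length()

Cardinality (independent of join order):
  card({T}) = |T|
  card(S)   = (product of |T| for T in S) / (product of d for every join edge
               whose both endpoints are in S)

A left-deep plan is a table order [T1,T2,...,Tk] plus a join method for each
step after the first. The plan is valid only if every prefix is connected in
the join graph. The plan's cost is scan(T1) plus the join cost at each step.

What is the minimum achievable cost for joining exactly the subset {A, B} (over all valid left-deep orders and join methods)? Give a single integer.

960

Selinger DP over subsets of {A,B}:
  {B}: scan cost=120, card=120
  {A}: scan cost=60, card=60
  {AB}: card=1200; try (A,hash)→960, (B,merge)→1440, (A,merge)→1500, (B,hash)→1800, (B,nl)→7260, (A,nl)→7320; best=960 via (A,hash)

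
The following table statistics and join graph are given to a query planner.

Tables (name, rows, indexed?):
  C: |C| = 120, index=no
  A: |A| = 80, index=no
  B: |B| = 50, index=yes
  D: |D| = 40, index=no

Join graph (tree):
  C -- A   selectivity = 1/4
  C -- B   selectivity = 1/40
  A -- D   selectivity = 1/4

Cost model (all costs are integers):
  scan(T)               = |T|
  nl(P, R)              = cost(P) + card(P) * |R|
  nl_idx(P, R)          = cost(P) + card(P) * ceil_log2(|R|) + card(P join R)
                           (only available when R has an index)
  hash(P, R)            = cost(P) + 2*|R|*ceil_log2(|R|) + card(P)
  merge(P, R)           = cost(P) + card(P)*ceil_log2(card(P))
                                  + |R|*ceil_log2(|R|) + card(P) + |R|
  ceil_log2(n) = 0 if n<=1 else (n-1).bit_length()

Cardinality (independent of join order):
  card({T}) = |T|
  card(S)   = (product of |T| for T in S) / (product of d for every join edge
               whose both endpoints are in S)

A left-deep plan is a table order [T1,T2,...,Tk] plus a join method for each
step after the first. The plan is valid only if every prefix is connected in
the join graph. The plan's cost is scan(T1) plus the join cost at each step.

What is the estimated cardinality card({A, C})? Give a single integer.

2400

Tables in S: A(80), C(120)
Edges inside S: C-A(d=4)
numerator = 80 * 120 = 9600
denominator = 4 = 4
card(S) = 9600 / 4 = 2400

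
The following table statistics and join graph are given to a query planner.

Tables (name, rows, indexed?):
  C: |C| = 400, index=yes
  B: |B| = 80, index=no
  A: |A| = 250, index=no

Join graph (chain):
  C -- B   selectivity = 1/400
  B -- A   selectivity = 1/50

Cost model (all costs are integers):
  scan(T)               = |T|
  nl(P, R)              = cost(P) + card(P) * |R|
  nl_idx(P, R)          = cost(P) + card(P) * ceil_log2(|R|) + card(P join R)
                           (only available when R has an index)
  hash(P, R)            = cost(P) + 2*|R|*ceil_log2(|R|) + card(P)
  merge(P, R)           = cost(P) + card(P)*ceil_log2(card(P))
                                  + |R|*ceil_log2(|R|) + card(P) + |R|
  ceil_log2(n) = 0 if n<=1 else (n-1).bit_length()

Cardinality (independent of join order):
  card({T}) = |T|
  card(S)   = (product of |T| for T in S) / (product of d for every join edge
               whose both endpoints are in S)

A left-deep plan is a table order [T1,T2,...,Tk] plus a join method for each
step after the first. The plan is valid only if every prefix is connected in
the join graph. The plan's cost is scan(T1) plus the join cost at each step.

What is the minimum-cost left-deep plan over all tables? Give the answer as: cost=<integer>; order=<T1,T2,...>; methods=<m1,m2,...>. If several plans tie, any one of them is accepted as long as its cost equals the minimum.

cost=3770; order=B,C,A; methods=nl_idx,merge

Selinger DP (subsets sized 1..n):
  {C}: scan cost=400, card=400
  {B}: scan cost=80, card=80
  {A}: scan cost=250, card=250
  {BC}: card=80; try (C,nl_idx)→880, (B,hash)→1920, (C,merge)→4720, (B,merge)→5040, (C,hash)→7360, (C,nl)→32080 …(+1); best=880 via (C,nl_idx)
  {AB}: card=400; try (B,hash)→1620, (A,merge)→2970, (B,merge)→3140, (A,hash)→4160, (A,nl)→20080, (B,nl)→20250; best=1620 via (B,hash)
  {ABC}: card=400; try (A,merge)→3770, (A,hash)→4960, (C,nl_idx)→5620, (C,hash)→9220, (C,merge)→9620, (A,nl)→20880 …(+1); best=3770 via (A,merge)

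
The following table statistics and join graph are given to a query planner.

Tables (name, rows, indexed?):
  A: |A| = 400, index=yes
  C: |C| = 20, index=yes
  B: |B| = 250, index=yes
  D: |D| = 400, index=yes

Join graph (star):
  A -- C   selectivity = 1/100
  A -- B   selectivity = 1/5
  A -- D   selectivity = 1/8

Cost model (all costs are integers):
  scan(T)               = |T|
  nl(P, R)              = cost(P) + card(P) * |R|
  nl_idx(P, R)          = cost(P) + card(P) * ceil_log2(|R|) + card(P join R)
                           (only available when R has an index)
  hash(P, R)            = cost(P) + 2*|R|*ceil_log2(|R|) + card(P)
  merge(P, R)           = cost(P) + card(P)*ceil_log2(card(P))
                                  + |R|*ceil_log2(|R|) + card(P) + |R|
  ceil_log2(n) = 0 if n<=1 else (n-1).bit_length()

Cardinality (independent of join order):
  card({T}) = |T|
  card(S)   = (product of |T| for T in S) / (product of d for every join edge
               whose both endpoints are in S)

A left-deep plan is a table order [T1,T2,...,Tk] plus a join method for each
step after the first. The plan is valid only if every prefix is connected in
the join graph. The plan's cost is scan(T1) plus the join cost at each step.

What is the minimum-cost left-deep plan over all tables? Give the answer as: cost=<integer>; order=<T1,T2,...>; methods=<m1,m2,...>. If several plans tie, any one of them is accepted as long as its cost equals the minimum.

Selinger DP (subsets sized 1..n):
  {A}: scan cost=400, card=400
  {C}: scan cost=20, card=20
  {B}: scan cost=250, card=250
  {D}: scan cost=400, card=400
  {AC}: card=80; try (A,nl_idx)→280, (C,hash)→1000, (C,nl_idx)→2480, (A,merge)→4140, (C,merge)→4520, (A,hash)→7240 …(+2); best=280 via (A,nl_idx)
  {AB}: card=20000; try (B,hash)→4800, (A,merge)→6500, (B,merge)→6650, (A,hash)→7700, (A,nl_idx)→22500, (B,nl_idx)→23600 …(+2); best=4800 via (B,hash)
  {AD}: card=20000; try (D,hash)→8000, (A,hash)→8000, (D,merge)→8400, (A,merge)→8400, (D,nl_idx)→24000, (A,nl_idx)→24000 …(+2); best=8000 via (D,hash)
  {ABC}: card=4000; try (B,merge)→3170, (B,hash)→4360, (B,nl_idx)→4920, (B,nl)→20280, (C,hash)→25000, (C,nl_idx)→108800 …(+2); best=3170 via (B,merge)
  {ACD}: card=4000; try (D,merge)→4920, (D,nl_idx)→5000, (D,hash)→7560, (C,hash)→28200, (D,nl)→32280, (C,nl_idx)→112000 …(+2); best=4920 via (D,merge)
  {ABD}: card=1000000; try (D,hash)→32000, (B,hash)→32000, (D,merge)→328800, (B,merge)→330250, (B,nl_idx)→1168000, (D,nl_idx)→1184800 …(+2); best=32000 via (D,hash)
  {ABCD}: card=200000; try (B,hash)→12920, (D,hash)→14370, (D,merge)→59170, (B,merge)→59170, (B,nl_idx)→236920, (D,nl_idx)→239170 …(+6); best=12920 via (B,hash)

cost=12920; order=C,A,D,B; methods=nl_idx,merge,hash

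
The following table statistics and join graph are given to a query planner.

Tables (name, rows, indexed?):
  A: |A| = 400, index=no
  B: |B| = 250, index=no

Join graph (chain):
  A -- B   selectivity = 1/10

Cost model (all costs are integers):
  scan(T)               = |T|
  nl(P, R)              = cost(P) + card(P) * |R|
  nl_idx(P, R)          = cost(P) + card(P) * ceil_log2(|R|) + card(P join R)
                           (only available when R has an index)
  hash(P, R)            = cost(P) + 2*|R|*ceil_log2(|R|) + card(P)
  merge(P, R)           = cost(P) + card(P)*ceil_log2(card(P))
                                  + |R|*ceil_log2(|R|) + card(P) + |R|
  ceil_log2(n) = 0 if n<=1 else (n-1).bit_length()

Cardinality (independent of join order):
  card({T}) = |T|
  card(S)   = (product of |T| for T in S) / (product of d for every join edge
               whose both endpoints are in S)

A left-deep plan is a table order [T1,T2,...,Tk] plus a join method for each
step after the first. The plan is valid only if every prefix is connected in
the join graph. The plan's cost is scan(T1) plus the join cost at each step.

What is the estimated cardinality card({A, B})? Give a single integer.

10000

Tables in S: A(400), B(250)
Edges inside S: A-B(d=10)
numerator = 400 * 250 = 100000
denominator = 10 = 10
card(S) = 100000 / 10 = 10000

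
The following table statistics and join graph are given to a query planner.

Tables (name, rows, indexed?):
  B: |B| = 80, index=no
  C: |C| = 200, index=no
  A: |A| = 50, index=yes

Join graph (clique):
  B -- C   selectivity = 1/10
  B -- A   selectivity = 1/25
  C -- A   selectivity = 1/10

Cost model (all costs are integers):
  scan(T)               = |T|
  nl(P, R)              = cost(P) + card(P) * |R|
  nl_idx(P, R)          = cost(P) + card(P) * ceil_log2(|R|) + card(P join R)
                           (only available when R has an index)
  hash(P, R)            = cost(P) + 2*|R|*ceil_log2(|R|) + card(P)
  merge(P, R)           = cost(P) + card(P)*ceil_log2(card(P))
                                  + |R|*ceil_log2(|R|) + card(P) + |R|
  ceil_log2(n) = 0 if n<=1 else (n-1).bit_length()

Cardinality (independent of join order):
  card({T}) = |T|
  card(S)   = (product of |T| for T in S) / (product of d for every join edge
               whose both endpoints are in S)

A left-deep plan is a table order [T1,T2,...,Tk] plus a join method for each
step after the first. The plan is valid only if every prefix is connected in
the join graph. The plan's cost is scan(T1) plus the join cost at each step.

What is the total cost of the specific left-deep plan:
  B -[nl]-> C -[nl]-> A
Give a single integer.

step 1: scan B: cost=80, card=80
step 2: join C via nl
    card(P join C) = 80*200/(10) = 1600
    cost = 80 + 80*200 = 16080
step 3: join A via nl
    card(P join A) = 1600*50/(25*10) = 320
    cost = 16080 + 1600*50 = 96080

96080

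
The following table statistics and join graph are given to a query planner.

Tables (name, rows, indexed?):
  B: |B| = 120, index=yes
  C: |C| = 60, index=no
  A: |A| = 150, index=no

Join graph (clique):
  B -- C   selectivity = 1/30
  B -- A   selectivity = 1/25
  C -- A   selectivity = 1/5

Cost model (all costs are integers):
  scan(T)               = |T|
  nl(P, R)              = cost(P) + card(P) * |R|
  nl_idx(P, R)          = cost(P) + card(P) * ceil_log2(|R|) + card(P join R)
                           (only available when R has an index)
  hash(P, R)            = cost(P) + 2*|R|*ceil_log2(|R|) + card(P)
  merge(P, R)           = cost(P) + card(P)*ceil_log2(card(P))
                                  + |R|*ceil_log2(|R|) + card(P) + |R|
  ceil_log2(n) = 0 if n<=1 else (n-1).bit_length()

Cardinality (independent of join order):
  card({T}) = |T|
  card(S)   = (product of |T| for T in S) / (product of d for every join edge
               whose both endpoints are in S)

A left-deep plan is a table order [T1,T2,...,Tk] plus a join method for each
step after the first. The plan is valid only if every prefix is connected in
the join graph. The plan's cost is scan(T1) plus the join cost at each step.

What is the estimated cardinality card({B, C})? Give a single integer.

Tables in S: B(120), C(60)
Edges inside S: B-C(d=30)
numerator = 120 * 60 = 7200
denominator = 30 = 30
card(S) = 7200 / 30 = 240

240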